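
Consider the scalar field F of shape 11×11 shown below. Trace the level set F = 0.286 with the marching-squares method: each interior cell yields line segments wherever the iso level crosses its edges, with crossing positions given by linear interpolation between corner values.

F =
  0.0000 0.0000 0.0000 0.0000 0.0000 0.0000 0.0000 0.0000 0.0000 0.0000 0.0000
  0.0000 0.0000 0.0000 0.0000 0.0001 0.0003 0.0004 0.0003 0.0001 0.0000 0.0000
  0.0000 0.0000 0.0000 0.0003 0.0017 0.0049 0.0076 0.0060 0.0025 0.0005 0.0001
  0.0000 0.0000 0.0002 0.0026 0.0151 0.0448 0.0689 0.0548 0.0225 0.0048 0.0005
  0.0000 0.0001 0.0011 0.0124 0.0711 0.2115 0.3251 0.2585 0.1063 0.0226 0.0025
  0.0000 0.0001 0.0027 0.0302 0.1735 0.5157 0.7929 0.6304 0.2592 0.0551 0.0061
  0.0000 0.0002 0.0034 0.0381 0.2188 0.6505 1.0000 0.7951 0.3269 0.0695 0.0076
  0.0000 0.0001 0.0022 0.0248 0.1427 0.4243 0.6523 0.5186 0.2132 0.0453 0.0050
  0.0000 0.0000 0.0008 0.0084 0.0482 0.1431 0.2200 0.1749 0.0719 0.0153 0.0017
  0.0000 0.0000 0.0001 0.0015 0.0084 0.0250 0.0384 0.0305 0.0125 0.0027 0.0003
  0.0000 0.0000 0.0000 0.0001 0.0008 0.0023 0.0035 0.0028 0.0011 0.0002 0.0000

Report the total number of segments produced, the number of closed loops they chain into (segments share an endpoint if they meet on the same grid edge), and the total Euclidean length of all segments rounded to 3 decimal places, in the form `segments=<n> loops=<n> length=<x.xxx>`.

segments=16 loops=1 length=12.392

cell (3,5): code 0100 → (3.847,6.000)–(4.000,5.656)
cell (3,6): code 1000 → (4.000,6.587)–(3.847,6.000)
cell (4,4): code 0100 → (4.245,5.000)–(5.000,4.329)
cell (4,5): code 1110 → (4.000,5.656)–(4.245,5.000)
cell (4,6): code 1101 → (4.074,7.000)–(4.000,6.587)
cell (4,7): code 1000 → (5.000,7.928)–(4.074,7.000)
cell (5,4): code 0110 → (5.000,4.329)–(6.000,4.156)
cell (5,7): code 1101 → (5.396,8.000)–(5.000,7.928)
cell (5,8): code 1000 → (6.000,8.159)–(5.396,8.000)
cell (6,4): code 0110 → (6.000,4.156)–(7.000,4.509)
cell (6,7): code 1011 → (7.000,7.762)–(6.360,8.000)
cell (6,8): code 0001 → (6.360,8.000)–(6.000,8.159)
cell (7,4): code 0010 → (7.000,4.509)–(7.492,5.000)
cell (7,5): code 0011 → (7.492,5.000)–(7.847,6.000)
cell (7,6): code 0011 → (7.847,6.000)–(7.677,7.000)
cell (7,7): code 0001 → (7.677,7.000)–(7.000,7.762)
total: 16 segments, chained into 1 closed loop(s), length Σ = 12.392444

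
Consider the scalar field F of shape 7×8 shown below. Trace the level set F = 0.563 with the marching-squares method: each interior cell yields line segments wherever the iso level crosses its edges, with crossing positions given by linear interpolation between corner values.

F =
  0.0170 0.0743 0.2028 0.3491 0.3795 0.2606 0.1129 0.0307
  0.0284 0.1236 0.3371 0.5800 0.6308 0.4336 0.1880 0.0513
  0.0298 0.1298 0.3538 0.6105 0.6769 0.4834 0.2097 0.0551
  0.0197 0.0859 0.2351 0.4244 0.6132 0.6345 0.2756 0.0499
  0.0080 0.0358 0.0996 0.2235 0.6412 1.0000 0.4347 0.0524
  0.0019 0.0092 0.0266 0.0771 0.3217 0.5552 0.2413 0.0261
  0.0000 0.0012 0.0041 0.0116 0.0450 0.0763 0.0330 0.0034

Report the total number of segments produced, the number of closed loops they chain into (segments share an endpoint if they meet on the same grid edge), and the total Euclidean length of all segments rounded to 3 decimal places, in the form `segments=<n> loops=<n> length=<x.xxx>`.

cell (0,2): code 0100 → (0.926,3.000)–(1.000,2.930)
cell (0,3): code 1100 → (0.730,4.000)–(0.926,3.000)
cell (0,4): code 1000 → (1.000,4.344)–(0.730,4.000)
cell (1,2): code 0110 → (1.000,2.930)–(2.000,2.815)
cell (1,4): code 1001 → (2.000,4.589)–(1.000,4.344)
cell (2,2): code 0010 → (2.000,2.815)–(2.255,3.000)
cell (2,3): code 0111 → (2.255,3.000)–(3.000,3.734)
cell (2,4): code 1101 → (2.527,5.000)–(2.000,4.589)
cell (2,5): code 1000 → (3.000,5.199)–(2.527,5.000)
cell (3,3): code 0110 → (3.000,3.734)–(4.000,3.813)
cell (3,5): code 1001 → (4.000,5.773)–(3.000,5.199)
cell (4,3): code 0010 → (4.000,3.813)–(4.245,4.000)
cell (4,4): code 0011 → (4.245,4.000)–(4.982,5.000)
cell (4,5): code 0001 → (4.982,5.000)–(4.000,5.773)
total: 14 segments, chained into 1 closed loop(s), length Σ = 11.093596

segments=14 loops=1 length=11.094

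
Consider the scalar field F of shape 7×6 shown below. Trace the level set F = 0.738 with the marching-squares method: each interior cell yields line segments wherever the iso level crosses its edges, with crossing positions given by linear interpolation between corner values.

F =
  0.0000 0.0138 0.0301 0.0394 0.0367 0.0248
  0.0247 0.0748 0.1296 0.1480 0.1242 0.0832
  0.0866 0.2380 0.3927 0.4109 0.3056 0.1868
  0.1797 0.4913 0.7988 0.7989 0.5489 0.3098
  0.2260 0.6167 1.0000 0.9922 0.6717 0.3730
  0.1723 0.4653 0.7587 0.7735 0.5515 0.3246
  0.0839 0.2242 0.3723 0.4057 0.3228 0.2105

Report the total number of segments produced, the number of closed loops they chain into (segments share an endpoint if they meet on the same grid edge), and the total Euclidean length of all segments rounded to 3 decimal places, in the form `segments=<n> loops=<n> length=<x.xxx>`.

cell (2,1): code 0100 → (2.850,2.000)–(3.000,1.802)
cell (2,2): code 1100 → (2.843,3.000)–(2.850,2.000)
cell (2,3): code 1000 → (3.000,3.244)–(2.843,3.000)
cell (3,1): code 0110 → (3.000,1.802)–(4.000,1.316)
cell (3,3): code 1001 → (4.000,3.793)–(3.000,3.244)
cell (4,1): code 0110 → (4.000,1.316)–(5.000,1.929)
cell (4,3): code 1001 → (5.000,3.160)–(4.000,3.793)
cell (5,1): code 0010 → (5.000,1.929)–(5.054,2.000)
cell (5,2): code 0011 → (5.054,2.000)–(5.097,3.000)
cell (5,3): code 0001 → (5.097,3.000)–(5.000,3.160)
total: 10 segments, chained into 1 closed loop(s), length Σ = 7.423477

segments=10 loops=1 length=7.423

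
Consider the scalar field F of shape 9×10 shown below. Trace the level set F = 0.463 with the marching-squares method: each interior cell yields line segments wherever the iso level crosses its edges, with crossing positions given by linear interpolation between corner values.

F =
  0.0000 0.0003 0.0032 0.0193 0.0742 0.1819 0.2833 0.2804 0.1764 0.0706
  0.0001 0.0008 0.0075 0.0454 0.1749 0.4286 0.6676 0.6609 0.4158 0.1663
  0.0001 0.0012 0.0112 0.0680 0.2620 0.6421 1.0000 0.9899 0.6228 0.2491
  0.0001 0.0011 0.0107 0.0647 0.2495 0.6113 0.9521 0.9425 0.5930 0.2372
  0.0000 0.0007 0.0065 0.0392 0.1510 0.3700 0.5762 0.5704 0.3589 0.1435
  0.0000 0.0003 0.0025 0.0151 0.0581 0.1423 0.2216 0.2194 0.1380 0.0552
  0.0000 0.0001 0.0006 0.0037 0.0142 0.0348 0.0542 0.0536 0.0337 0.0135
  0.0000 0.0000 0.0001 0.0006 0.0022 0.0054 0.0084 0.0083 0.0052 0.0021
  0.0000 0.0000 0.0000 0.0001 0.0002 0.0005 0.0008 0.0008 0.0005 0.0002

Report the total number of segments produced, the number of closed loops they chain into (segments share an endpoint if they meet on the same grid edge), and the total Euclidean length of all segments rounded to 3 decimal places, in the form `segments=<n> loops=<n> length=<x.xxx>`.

segments=16 loops=1 length=12.220

cell (0,5): code 0100 → (0.468,6.000)–(1.000,5.144)
cell (0,6): code 1100 → (0.480,7.000)–(0.468,6.000)
cell (0,7): code 1000 → (1.000,7.807)–(0.480,7.000)
cell (1,4): code 0100 → (1.161,5.000)–(2.000,4.529)
cell (1,5): code 1110 → (1.000,5.144)–(1.161,5.000)
cell (1,7): code 1101 → (1.228,8.000)–(1.000,7.807)
cell (1,8): code 1000 → (2.000,8.428)–(1.228,8.000)
cell (2,4): code 0110 → (2.000,4.529)–(3.000,4.590)
cell (2,8): code 1001 → (3.000,8.365)–(2.000,8.428)
cell (3,4): code 0010 → (3.000,4.590)–(3.615,5.000)
cell (3,5): code 0111 → (3.615,5.000)–(4.000,5.451)
cell (3,7): code 1011 → (4.000,7.508)–(3.555,8.000)
cell (3,8): code 0001 → (3.555,8.000)–(3.000,8.365)
cell (4,5): code 0010 → (4.000,5.451)–(4.319,6.000)
cell (4,6): code 0011 → (4.319,6.000)–(4.306,7.000)
cell (4,7): code 0001 → (4.306,7.000)–(4.000,7.508)
total: 16 segments, chained into 1 closed loop(s), length Σ = 12.219671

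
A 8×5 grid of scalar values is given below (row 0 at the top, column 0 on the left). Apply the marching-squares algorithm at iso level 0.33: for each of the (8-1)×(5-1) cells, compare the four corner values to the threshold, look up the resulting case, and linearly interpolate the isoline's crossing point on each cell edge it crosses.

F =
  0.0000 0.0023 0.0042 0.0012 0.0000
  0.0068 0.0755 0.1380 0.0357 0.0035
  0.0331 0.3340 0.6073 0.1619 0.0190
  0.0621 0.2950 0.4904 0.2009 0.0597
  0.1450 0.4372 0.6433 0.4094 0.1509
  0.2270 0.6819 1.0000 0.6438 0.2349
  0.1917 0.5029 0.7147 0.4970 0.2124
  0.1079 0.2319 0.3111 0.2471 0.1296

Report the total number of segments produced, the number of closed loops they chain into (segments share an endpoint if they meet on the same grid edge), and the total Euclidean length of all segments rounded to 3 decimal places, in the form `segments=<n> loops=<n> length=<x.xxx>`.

segments=18 loops=1 length=14.492

cell (1,0): code 0100 → (1.985,1.000)–(2.000,0.987)
cell (1,1): code 1100 → (1.409,2.000)–(1.985,1.000)
cell (1,2): code 1000 → (2.000,2.623)–(1.409,2.000)
cell (2,0): code 0010 → (2.000,0.987)–(2.103,1.000)
cell (2,1): code 0111 → (2.103,1.000)–(3.000,1.179)
cell (2,2): code 1001 → (3.000,2.554)–(2.000,2.623)
cell (3,0): code 0100 → (3.246,1.000)–(4.000,0.633)
cell (3,1): code 1110 → (3.000,1.179)–(3.246,1.000)
cell (3,2): code 1101 → (3.619,3.000)–(3.000,2.554)
cell (3,3): code 1000 → (4.000,3.307)–(3.619,3.000)
cell (4,0): code 0110 → (4.000,0.633)–(5.000,0.226)
cell (4,3): code 1001 → (5.000,3.767)–(4.000,3.307)
cell (5,0): code 0110 → (5.000,0.226)–(6.000,0.444)
cell (5,3): code 1001 → (6.000,3.587)–(5.000,3.767)
cell (6,0): code 0010 → (6.000,0.444)–(6.638,1.000)
cell (6,1): code 0011 → (6.638,1.000)–(6.953,2.000)
cell (6,2): code 0011 → (6.953,2.000)–(6.668,3.000)
cell (6,3): code 0001 → (6.668,3.000)–(6.000,3.587)
total: 18 segments, chained into 1 closed loop(s), length Σ = 14.492156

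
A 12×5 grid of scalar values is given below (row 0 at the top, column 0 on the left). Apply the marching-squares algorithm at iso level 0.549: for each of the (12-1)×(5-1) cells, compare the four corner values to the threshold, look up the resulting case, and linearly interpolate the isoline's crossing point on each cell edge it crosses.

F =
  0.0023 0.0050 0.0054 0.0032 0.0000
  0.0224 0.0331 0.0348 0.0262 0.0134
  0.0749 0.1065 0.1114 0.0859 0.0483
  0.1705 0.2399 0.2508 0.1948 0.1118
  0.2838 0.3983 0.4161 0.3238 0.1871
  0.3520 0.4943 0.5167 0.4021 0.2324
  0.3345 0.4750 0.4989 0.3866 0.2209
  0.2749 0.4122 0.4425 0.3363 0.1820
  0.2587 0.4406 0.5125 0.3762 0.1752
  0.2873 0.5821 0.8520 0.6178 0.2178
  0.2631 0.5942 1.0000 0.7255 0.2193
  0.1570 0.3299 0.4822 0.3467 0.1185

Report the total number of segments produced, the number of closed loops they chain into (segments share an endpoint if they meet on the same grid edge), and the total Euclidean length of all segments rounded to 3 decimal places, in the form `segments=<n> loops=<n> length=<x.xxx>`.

cell (8,0): code 0100 → (8.766,1.000)–(9.000,0.888)
cell (8,1): code 1100 → (8.108,2.000)–(8.766,1.000)
cell (8,2): code 1100 → (8.715,3.000)–(8.108,2.000)
cell (8,3): code 1000 → (9.000,3.172)–(8.715,3.000)
cell (9,0): code 0110 → (9.000,0.888)–(10.000,0.863)
cell (9,3): code 1001 → (10.000,3.349)–(9.000,3.172)
cell (10,0): code 0010 → (10.000,0.863)–(10.171,1.000)
cell (10,1): code 0011 → (10.171,1.000)–(10.871,2.000)
cell (10,2): code 0011 → (10.871,2.000)–(10.466,3.000)
cell (10,3): code 0001 → (10.466,3.000)–(10.000,3.349)
total: 10 segments, chained into 1 closed loop(s), length Σ = 8.075837

segments=10 loops=1 length=8.076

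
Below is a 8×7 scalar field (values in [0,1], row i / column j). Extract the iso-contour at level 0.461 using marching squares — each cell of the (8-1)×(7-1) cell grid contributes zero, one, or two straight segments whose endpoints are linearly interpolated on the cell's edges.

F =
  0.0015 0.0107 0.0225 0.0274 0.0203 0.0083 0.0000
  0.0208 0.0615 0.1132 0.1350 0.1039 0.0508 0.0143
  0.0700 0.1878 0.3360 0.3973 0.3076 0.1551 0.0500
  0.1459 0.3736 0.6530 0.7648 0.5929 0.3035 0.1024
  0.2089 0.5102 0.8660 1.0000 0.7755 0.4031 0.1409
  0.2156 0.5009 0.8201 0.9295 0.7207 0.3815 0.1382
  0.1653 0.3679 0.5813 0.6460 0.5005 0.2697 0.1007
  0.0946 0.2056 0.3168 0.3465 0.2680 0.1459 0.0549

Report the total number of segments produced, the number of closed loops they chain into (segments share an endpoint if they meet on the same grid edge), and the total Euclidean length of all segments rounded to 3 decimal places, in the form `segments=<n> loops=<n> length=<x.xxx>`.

segments=16 loops=1 length=13.231

cell (2,1): code 0100 → (2.394,2.000)–(3.000,1.313)
cell (2,2): code 1100 → (2.173,3.000)–(2.394,2.000)
cell (2,3): code 1100 → (2.538,4.000)–(2.173,3.000)
cell (2,4): code 1000 → (3.000,4.456)–(2.538,4.000)
cell (3,0): code 0100 → (3.640,1.000)–(4.000,0.837)
cell (3,1): code 1110 → (3.000,1.313)–(3.640,1.000)
cell (3,4): code 1001 → (4.000,4.845)–(3.000,4.456)
cell (4,0): code 0110 → (4.000,0.837)–(5.000,0.860)
cell (4,4): code 1001 → (5.000,4.766)–(4.000,4.845)
cell (5,0): code 0010 → (5.000,0.860)–(5.300,1.000)
cell (5,1): code 0111 → (5.300,1.000)–(6.000,1.436)
cell (5,4): code 1001 → (6.000,4.171)–(5.000,4.766)
cell (6,1): code 0010 → (6.000,1.436)–(6.455,2.000)
cell (6,2): code 0011 → (6.455,2.000)–(6.618,3.000)
cell (6,3): code 0011 → (6.618,3.000)–(6.170,4.000)
cell (6,4): code 0001 → (6.170,4.000)–(6.000,4.171)
total: 16 segments, chained into 1 closed loop(s), length Σ = 13.231120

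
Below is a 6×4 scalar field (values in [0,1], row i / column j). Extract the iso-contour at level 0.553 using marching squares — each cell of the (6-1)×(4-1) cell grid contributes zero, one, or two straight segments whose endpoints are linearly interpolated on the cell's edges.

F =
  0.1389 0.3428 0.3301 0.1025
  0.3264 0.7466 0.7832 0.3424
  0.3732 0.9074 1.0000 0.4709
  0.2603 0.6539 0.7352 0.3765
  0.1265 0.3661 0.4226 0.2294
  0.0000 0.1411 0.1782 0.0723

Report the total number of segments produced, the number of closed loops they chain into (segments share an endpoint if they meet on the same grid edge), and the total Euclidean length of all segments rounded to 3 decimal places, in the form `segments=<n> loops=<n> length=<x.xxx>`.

cell (0,0): code 0100 → (0.521,1.000)–(1.000,0.539)
cell (0,1): code 1100 → (0.492,2.000)–(0.521,1.000)
cell (0,2): code 1000 → (1.000,2.522)–(0.492,2.000)
cell (1,0): code 0110 → (1.000,0.539)–(2.000,0.337)
cell (1,2): code 1001 → (2.000,2.845)–(1.000,2.522)
cell (2,0): code 0110 → (2.000,0.337)–(3.000,0.744)
cell (2,2): code 1001 → (3.000,2.508)–(2.000,2.845)
cell (3,0): code 0010 → (3.000,0.744)–(3.351,1.000)
cell (3,1): code 0011 → (3.351,1.000)–(3.583,2.000)
cell (3,2): code 0001 → (3.583,2.000)–(3.000,2.508)
total: 10 segments, chained into 1 closed loop(s), length Σ = 8.833984

segments=10 loops=1 length=8.834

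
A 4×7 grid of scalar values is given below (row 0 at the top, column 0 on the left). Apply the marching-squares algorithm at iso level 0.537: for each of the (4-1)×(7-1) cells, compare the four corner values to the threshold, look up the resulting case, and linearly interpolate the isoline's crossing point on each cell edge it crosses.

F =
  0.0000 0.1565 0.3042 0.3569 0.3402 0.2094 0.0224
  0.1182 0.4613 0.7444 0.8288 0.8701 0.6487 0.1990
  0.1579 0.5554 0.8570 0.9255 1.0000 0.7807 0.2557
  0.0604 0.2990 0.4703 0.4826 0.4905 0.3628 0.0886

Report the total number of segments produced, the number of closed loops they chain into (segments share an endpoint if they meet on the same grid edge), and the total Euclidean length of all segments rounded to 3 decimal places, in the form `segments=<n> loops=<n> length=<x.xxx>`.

segments=14 loops=1 length=11.514

cell (0,1): code 0100 → (0.529,2.000)–(1.000,1.267)
cell (0,2): code 1100 → (0.382,3.000)–(0.529,2.000)
cell (0,3): code 1100 → (0.371,4.000)–(0.382,3.000)
cell (0,4): code 1100 → (0.746,5.000)–(0.371,4.000)
cell (0,5): code 1000 → (1.000,5.248)–(0.746,5.000)
cell (1,0): code 0100 → (1.804,1.000)–(2.000,0.954)
cell (1,1): code 1110 → (1.000,1.267)–(1.804,1.000)
cell (1,5): code 1001 → (2.000,5.464)–(1.000,5.248)
cell (2,0): code 0010 → (2.000,0.954)–(2.072,1.000)
cell (2,1): code 0011 → (2.072,1.000)–(2.828,2.000)
cell (2,2): code 0011 → (2.828,2.000)–(2.877,3.000)
cell (2,3): code 0011 → (2.877,3.000)–(2.909,4.000)
cell (2,4): code 0011 → (2.909,4.000)–(2.583,5.000)
cell (2,5): code 0001 → (2.583,5.000)–(2.000,5.464)
total: 14 segments, chained into 1 closed loop(s), length Σ = 11.514382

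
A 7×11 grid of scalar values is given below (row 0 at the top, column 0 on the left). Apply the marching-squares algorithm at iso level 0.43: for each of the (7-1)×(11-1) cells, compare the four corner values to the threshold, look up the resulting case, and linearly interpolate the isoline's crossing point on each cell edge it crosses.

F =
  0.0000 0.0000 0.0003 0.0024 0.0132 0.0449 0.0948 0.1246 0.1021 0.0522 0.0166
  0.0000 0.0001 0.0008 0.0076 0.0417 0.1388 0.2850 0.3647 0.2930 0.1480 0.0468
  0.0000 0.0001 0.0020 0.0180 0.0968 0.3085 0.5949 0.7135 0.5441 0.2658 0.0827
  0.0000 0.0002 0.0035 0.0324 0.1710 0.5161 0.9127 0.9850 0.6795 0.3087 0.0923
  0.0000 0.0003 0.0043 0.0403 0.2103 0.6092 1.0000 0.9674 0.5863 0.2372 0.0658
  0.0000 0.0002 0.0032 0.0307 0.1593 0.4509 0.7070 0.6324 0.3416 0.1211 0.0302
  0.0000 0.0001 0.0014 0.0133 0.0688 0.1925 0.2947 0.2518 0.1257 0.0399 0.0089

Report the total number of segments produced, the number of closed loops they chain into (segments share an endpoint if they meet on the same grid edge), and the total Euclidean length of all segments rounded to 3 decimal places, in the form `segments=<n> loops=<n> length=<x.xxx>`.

segments=16 loops=1 length=13.259

cell (1,5): code 0100 → (1.468,6.000)–(2.000,5.424)
cell (1,6): code 1100 → (1.187,7.000)–(1.468,6.000)
cell (1,7): code 1100 → (1.546,8.000)–(1.187,7.000)
cell (1,8): code 1000 → (2.000,8.410)–(1.546,8.000)
cell (2,4): code 0100 → (2.585,5.000)–(3.000,4.751)
cell (2,5): code 1110 → (2.000,5.424)–(2.585,5.000)
cell (2,8): code 1001 → (3.000,8.673)–(2.000,8.410)
cell (3,4): code 0110 → (3.000,4.751)–(4.000,4.551)
cell (3,8): code 1001 → (4.000,8.448)–(3.000,8.673)
cell (4,4): code 0110 → (4.000,4.551)–(5.000,4.928)
cell (4,7): code 1011 → (5.000,7.696)–(4.639,8.000)
cell (4,8): code 0001 → (4.639,8.000)–(4.000,8.448)
cell (5,4): code 0010 → (5.000,4.928)–(5.081,5.000)
cell (5,5): code 0011 → (5.081,5.000)–(5.672,6.000)
cell (5,6): code 0011 → (5.672,6.000)–(5.532,7.000)
cell (5,7): code 0001 → (5.532,7.000)–(5.000,7.696)
total: 16 segments, chained into 1 closed loop(s), length Σ = 13.258931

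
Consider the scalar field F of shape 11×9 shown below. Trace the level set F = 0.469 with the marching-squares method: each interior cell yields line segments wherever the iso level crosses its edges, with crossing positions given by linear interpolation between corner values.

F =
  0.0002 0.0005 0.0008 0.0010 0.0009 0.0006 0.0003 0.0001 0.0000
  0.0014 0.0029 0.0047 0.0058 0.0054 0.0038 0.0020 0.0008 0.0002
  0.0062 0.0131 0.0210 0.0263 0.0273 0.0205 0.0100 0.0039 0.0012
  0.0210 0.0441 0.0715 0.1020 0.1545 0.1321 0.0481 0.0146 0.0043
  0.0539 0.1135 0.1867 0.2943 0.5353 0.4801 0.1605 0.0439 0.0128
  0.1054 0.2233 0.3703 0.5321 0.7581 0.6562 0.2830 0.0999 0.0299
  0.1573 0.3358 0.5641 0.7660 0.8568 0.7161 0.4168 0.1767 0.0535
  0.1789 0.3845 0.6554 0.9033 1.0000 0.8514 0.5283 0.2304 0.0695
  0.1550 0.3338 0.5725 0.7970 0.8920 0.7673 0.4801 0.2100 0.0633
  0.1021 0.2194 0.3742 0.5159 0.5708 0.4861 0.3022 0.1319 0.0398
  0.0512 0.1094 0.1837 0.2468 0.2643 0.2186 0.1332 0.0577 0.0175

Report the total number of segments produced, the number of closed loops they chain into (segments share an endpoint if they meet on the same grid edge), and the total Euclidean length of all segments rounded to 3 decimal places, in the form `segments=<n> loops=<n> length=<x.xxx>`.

segments=22 loops=1 length=16.042

cell (3,3): code 0100 → (3.826,4.000)–(4.000,3.725)
cell (3,4): code 1100 → (3.968,5.000)–(3.826,4.000)
cell (3,5): code 1000 → (4.000,5.035)–(3.968,5.000)
cell (4,2): code 0100 → (4.735,3.000)–(5.000,2.610)
cell (4,3): code 1110 → (4.000,3.725)–(4.735,3.000)
cell (4,5): code 1001 → (5.000,5.502)–(4.000,5.035)
cell (5,1): code 0100 → (5.509,2.000)–(6.000,1.583)
cell (5,2): code 1110 → (5.000,2.610)–(5.509,2.000)
cell (5,5): code 1001 → (6.000,5.826)–(5.000,5.502)
cell (6,1): code 0110 → (6.000,1.583)–(7.000,1.312)
cell (6,5): code 1101 → (6.468,6.000)–(6.000,5.826)
cell (6,6): code 1000 → (7.000,6.199)–(6.468,6.000)
cell (7,1): code 0110 → (7.000,1.312)–(8.000,1.566)
cell (7,6): code 1001 → (8.000,6.041)–(7.000,6.199)
cell (8,1): code 0010 → (8.000,1.566)–(8.522,2.000)
cell (8,2): code 0111 → (8.522,2.000)–(9.000,2.669)
cell (8,5): code 1011 → (9.000,5.093)–(8.062,6.000)
cell (8,6): code 0001 → (8.062,6.000)–(8.000,6.041)
cell (9,2): code 0010 → (9.000,2.669)–(9.174,3.000)
cell (9,3): code 0011 → (9.174,3.000)–(9.332,4.000)
cell (9,4): code 0011 → (9.332,4.000)–(9.064,5.000)
cell (9,5): code 0001 → (9.064,5.000)–(9.000,5.093)
total: 22 segments, chained into 1 closed loop(s), length Σ = 16.042319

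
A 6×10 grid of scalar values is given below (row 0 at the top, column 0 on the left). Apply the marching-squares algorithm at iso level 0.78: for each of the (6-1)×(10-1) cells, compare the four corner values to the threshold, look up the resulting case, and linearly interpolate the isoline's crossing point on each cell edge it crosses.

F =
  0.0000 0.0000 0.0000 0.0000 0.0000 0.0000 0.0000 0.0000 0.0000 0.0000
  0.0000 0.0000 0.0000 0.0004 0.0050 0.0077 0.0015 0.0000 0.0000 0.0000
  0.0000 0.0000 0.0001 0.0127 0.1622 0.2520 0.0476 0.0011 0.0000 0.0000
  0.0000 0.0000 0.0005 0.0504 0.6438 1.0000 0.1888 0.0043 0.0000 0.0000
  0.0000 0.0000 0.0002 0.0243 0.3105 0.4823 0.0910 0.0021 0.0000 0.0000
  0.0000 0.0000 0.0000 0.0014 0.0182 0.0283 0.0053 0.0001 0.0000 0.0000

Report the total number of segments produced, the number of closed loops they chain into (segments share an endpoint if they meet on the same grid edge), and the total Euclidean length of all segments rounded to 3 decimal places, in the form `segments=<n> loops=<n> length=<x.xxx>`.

segments=4 loops=1 length=2.338

cell (2,4): code 0100 → (2.706,5.000)–(3.000,4.382)
cell (2,5): code 1000 → (3.000,5.271)–(2.706,5.000)
cell (3,4): code 0010 → (3.000,4.382)–(3.425,5.000)
cell (3,5): code 0001 → (3.425,5.000)–(3.000,5.271)
total: 4 segments, chained into 1 closed loop(s), length Σ = 2.337982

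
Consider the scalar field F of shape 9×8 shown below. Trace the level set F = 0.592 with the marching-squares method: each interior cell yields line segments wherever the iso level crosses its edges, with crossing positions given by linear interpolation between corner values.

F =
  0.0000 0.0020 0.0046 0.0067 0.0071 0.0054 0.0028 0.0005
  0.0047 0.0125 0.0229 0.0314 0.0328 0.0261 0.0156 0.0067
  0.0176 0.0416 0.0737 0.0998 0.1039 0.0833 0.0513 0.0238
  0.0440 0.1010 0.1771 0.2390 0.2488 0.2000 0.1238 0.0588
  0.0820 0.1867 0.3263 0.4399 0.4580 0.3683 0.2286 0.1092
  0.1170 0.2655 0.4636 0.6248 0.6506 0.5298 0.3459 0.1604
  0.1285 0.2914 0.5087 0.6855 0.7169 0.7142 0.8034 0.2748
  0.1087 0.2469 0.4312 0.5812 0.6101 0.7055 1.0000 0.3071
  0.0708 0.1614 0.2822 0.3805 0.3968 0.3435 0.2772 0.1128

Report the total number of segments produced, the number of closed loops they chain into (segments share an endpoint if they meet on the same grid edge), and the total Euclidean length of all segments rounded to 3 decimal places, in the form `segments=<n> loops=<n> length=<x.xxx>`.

segments=14 loops=1 length=11.100

cell (4,2): code 0100 → (4.823,3.000)–(5.000,2.797)
cell (4,3): code 1100 → (4.696,4.000)–(4.823,3.000)
cell (4,4): code 1000 → (5.000,4.485)–(4.696,4.000)
cell (5,2): code 0110 → (5.000,2.797)–(6.000,2.471)
cell (5,4): code 1101 → (5.337,5.000)–(5.000,4.485)
cell (5,5): code 1100 → (5.538,6.000)–(5.337,5.000)
cell (5,6): code 1000 → (6.000,6.400)–(5.538,6.000)
cell (6,2): code 0010 → (6.000,2.471)–(6.896,3.000)
cell (6,3): code 0111 → (6.896,3.000)–(7.000,3.374)
cell (6,6): code 1001 → (7.000,6.589)–(6.000,6.400)
cell (7,3): code 0010 → (7.000,3.374)–(7.085,4.000)
cell (7,4): code 0011 → (7.085,4.000)–(7.314,5.000)
cell (7,5): code 0011 → (7.314,5.000)–(7.564,6.000)
cell (7,6): code 0001 → (7.564,6.000)–(7.000,6.589)
total: 14 segments, chained into 1 closed loop(s), length Σ = 11.099580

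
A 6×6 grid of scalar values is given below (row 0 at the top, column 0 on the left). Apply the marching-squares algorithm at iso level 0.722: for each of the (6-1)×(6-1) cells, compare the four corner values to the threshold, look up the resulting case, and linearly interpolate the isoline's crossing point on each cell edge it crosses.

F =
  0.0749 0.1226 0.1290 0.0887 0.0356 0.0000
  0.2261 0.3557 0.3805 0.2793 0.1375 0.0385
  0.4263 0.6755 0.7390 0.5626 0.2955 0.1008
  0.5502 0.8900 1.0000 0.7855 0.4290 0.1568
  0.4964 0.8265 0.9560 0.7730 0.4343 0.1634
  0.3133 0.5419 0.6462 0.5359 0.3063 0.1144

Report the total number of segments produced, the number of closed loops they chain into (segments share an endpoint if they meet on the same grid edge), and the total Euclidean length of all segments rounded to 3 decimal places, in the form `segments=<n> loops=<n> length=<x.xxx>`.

cell (1,1): code 0100 → (1.953,2.000)–(2.000,1.732)
cell (1,2): code 1000 → (2.000,2.096)–(1.953,2.000)
cell (2,0): code 0100 → (2.217,1.000)–(3.000,0.506)
cell (2,1): code 1110 → (2.000,1.732)–(2.217,1.000)
cell (2,2): code 1101 → (2.715,3.000)–(2.000,2.096)
cell (2,3): code 1000 → (3.000,3.178)–(2.715,3.000)
cell (3,0): code 0110 → (3.000,0.506)–(4.000,0.683)
cell (3,3): code 1001 → (4.000,3.151)–(3.000,3.178)
cell (4,0): code 0010 → (4.000,0.683)–(4.367,1.000)
cell (4,1): code 0011 → (4.367,1.000)–(4.755,2.000)
cell (4,2): code 0011 → (4.755,2.000)–(4.215,3.000)
cell (4,3): code 0001 → (4.215,3.000)–(4.000,3.151)
total: 12 segments, chained into 1 closed loop(s), length Σ = 8.530268

segments=12 loops=1 length=8.530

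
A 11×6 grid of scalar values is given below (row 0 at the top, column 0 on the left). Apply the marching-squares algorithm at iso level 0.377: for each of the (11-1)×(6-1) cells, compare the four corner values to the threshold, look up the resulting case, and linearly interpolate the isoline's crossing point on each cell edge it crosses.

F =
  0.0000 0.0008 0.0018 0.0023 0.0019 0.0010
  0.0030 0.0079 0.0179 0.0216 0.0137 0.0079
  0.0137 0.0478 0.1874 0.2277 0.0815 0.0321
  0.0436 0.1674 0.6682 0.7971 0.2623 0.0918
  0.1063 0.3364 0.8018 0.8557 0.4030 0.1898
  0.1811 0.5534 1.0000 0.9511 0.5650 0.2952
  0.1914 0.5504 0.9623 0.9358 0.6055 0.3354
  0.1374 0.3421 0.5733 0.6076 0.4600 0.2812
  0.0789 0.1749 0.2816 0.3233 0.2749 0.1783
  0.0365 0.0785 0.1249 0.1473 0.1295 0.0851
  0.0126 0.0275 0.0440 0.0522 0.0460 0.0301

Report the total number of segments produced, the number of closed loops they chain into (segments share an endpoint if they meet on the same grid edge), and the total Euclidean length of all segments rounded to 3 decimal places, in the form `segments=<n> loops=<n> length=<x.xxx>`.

cell (2,1): code 0100 → (2.394,2.000)–(3.000,1.419)
cell (2,2): code 1100 → (2.262,3.000)–(2.394,2.000)
cell (2,3): code 1000 → (3.000,3.786)–(2.262,3.000)
cell (3,1): code 0110 → (3.000,1.419)–(4.000,1.087)
cell (3,3): code 1101 → (3.815,4.000)–(3.000,3.786)
cell (3,4): code 1000 → (4.000,4.122)–(3.815,4.000)
cell (4,0): code 0100 → (4.187,1.000)–(5.000,0.526)
cell (4,1): code 1110 → (4.000,1.087)–(4.187,1.000)
cell (4,4): code 1001 → (5.000,4.697)–(4.000,4.122)
cell (5,0): code 0110 → (5.000,0.526)–(6.000,0.517)
cell (5,4): code 1001 → (6.000,4.846)–(5.000,4.697)
cell (6,0): code 0010 → (6.000,0.517)–(6.832,1.000)
cell (6,1): code 0111 → (6.832,1.000)–(7.000,1.151)
cell (6,4): code 1001 → (7.000,4.464)–(6.000,4.846)
cell (7,1): code 0010 → (7.000,1.151)–(7.673,2.000)
cell (7,2): code 0011 → (7.673,2.000)–(7.811,3.000)
cell (7,3): code 0011 → (7.811,3.000)–(7.448,4.000)
cell (7,4): code 0001 → (7.448,4.000)–(7.000,4.464)
total: 18 segments, chained into 1 closed loop(s), length Σ = 15.416086

segments=18 loops=1 length=15.416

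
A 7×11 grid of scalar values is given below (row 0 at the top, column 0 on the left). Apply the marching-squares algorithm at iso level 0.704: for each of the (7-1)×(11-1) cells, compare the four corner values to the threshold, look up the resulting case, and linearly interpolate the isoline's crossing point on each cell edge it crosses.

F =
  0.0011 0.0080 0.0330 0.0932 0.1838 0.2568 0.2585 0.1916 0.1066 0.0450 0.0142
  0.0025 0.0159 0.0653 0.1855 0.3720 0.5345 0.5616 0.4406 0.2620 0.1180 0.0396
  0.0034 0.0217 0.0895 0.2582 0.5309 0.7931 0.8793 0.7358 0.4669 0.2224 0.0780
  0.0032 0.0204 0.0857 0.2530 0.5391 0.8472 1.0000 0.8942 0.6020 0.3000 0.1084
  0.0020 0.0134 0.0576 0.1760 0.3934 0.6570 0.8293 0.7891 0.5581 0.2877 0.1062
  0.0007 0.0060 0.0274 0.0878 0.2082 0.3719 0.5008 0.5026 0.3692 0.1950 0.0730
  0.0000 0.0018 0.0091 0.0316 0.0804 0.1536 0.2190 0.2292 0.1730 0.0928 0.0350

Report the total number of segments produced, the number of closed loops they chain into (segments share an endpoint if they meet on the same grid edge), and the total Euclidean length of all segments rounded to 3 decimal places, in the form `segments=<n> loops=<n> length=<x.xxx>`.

segments=12 loops=1 length=9.490

cell (1,4): code 0100 → (1.655,5.000)–(2.000,4.660)
cell (1,5): code 1100 → (1.448,6.000)–(1.655,5.000)
cell (1,6): code 1100 → (1.892,7.000)–(1.448,6.000)
cell (1,7): code 1000 → (2.000,7.118)–(1.892,7.000)
cell (2,4): code 0110 → (2.000,4.660)–(3.000,4.535)
cell (2,7): code 1001 → (3.000,7.651)–(2.000,7.118)
cell (3,4): code 0010 → (3.000,4.535)–(3.753,5.000)
cell (3,5): code 0111 → (3.753,5.000)–(4.000,5.273)
cell (3,7): code 1001 → (4.000,7.368)–(3.000,7.651)
cell (4,5): code 0010 → (4.000,5.273)–(4.381,6.000)
cell (4,6): code 0011 → (4.381,6.000)–(4.297,7.000)
cell (4,7): code 0001 → (4.297,7.000)–(4.000,7.368)
total: 12 segments, chained into 1 closed loop(s), length Σ = 9.490075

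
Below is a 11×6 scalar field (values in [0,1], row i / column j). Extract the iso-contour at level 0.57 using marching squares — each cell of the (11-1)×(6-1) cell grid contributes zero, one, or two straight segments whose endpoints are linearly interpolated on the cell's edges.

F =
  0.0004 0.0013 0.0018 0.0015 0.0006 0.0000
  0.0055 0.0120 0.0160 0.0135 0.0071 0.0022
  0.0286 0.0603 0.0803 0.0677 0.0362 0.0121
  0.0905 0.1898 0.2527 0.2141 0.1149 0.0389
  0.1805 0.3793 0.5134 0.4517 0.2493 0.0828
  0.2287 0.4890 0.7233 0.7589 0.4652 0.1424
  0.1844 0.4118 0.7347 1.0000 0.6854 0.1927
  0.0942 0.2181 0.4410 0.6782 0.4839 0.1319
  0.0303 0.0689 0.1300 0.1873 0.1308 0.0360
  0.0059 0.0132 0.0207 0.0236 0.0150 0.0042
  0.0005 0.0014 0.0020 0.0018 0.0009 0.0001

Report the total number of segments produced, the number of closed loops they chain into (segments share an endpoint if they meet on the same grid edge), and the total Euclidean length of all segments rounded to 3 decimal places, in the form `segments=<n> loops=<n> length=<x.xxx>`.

cell (4,1): code 0100 → (4.270,2.000)–(5.000,1.346)
cell (4,2): code 1100 → (4.385,3.000)–(4.270,2.000)
cell (4,3): code 1000 → (5.000,3.643)–(4.385,3.000)
cell (5,1): code 0110 → (5.000,1.346)–(6.000,1.490)
cell (5,3): code 1101 → (5.476,4.000)–(5.000,3.643)
cell (5,4): code 1000 → (6.000,4.234)–(5.476,4.000)
cell (6,1): code 0010 → (6.000,1.490)–(6.561,2.000)
cell (6,2): code 0111 → (6.561,2.000)–(7.000,2.544)
cell (6,3): code 1011 → (7.000,3.557)–(6.573,4.000)
cell (6,4): code 0001 → (6.573,4.000)–(6.000,4.234)
cell (7,2): code 0010 → (7.000,2.544)–(7.220,3.000)
cell (7,3): code 0001 → (7.220,3.000)–(7.000,3.557)
total: 12 segments, chained into 1 closed loop(s), length Σ = 8.853201

segments=12 loops=1 length=8.853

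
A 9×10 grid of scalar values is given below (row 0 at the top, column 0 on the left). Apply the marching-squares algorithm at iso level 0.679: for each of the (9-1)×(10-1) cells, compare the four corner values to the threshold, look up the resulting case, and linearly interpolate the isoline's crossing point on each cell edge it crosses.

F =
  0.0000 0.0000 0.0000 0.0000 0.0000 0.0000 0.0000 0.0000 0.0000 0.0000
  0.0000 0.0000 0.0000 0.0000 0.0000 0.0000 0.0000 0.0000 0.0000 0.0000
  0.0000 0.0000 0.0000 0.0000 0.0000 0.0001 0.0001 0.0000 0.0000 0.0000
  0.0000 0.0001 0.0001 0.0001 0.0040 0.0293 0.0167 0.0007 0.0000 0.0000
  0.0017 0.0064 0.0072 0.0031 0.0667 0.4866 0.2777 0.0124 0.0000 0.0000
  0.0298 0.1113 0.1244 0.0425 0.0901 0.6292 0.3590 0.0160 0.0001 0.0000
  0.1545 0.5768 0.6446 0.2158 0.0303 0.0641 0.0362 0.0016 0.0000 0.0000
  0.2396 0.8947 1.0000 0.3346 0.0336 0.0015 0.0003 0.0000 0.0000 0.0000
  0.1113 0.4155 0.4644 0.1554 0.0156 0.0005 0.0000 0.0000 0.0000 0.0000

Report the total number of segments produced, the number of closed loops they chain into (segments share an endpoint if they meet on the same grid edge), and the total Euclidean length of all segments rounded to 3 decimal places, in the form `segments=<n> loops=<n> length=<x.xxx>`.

cell (6,0): code 0100 → (6.321,1.000)–(7.000,0.671)
cell (6,1): code 1100 → (6.097,2.000)–(6.321,1.000)
cell (6,2): code 1000 → (7.000,2.482)–(6.097,2.000)
cell (7,0): code 0010 → (7.000,0.671)–(7.450,1.000)
cell (7,1): code 0011 → (7.450,1.000)–(7.599,2.000)
cell (7,2): code 0001 → (7.599,2.000)–(7.000,2.482)
total: 6 segments, chained into 1 closed loop(s), length Σ = 5.141217

segments=6 loops=1 length=5.141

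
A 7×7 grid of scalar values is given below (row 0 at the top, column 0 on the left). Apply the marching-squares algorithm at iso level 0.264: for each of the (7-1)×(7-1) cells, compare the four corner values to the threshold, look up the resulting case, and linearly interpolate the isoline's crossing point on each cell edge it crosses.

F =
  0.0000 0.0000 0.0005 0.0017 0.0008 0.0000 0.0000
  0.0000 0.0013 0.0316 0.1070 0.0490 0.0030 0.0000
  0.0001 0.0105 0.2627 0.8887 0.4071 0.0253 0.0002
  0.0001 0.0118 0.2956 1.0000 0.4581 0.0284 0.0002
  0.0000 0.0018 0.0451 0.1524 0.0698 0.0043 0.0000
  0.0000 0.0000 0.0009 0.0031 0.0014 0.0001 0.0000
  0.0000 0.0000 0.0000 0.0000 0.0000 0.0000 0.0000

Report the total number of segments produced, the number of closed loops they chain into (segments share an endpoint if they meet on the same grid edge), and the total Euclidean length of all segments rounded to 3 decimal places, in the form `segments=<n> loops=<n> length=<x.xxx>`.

cell (1,2): code 0100 → (1.201,3.000)–(2.000,2.002)
cell (1,3): code 1100 → (1.600,4.000)–(1.201,3.000)
cell (1,4): code 1000 → (2.000,4.375)–(1.600,4.000)
cell (2,1): code 0100 → (2.040,2.000)–(3.000,1.889)
cell (2,2): code 1110 → (2.000,2.002)–(2.040,2.000)
cell (2,4): code 1001 → (3.000,4.452)–(2.000,4.375)
cell (3,1): code 0010 → (3.000,1.889)–(3.126,2.000)
cell (3,2): code 0011 → (3.126,2.000)–(3.868,3.000)
cell (3,3): code 0011 → (3.868,3.000)–(3.500,4.000)
cell (3,4): code 0001 → (3.500,4.000)–(3.000,4.452)
total: 10 segments, chained into 1 closed loop(s), length Σ = 8.065694

segments=10 loops=1 length=8.066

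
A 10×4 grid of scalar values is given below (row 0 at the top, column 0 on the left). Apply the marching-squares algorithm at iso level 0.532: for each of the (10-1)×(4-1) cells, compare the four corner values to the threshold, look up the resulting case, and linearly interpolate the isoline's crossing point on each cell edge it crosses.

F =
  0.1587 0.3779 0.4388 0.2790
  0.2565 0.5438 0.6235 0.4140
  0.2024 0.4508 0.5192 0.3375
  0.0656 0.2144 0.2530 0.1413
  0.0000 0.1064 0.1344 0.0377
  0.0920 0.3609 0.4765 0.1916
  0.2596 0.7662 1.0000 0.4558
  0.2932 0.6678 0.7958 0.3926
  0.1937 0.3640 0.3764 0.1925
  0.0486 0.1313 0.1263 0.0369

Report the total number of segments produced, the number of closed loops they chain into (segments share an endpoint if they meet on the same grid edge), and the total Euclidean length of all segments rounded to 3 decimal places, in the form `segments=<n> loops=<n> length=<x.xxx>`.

segments=14 loops=2 length=11.747

cell (0,0): code 0100 → (0.929,1.000)–(1.000,0.959)
cell (0,1): code 1100 → (0.505,2.000)–(0.929,1.000)
cell (0,2): code 1000 → (1.000,2.437)–(0.505,2.000)
cell (1,0): code 0010 → (1.000,0.959)–(1.127,1.000)
cell (1,1): code 0011 → (1.127,1.000)–(1.877,2.000)
cell (1,2): code 0001 → (1.877,2.000)–(1.000,2.437)
cell (5,0): code 0100 → (5.422,1.000)–(6.000,0.538)
cell (5,1): code 1100 → (5.106,2.000)–(5.422,1.000)
cell (5,2): code 1000 → (6.000,2.860)–(5.106,2.000)
cell (6,0): code 0110 → (6.000,0.538)–(7.000,0.637)
cell (6,2): code 1001 → (7.000,2.654)–(6.000,2.860)
cell (7,0): code 0010 → (7.000,0.637)–(7.447,1.000)
cell (7,1): code 0011 → (7.447,1.000)–(7.629,2.000)
cell (7,2): code 0001 → (7.629,2.000)–(7.000,2.654)
total: 14 segments, chained into 2 closed loop(s), length Σ = 11.747139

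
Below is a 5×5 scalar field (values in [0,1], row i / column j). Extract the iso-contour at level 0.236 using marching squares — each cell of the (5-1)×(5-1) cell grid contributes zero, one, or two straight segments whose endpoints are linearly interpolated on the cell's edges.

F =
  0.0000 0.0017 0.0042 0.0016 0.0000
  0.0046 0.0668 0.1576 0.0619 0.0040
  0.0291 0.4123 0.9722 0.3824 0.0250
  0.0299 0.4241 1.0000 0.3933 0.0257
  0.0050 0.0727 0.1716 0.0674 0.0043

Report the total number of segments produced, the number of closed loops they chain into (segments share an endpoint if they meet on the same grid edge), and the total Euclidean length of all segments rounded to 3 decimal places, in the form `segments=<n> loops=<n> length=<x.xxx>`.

cell (1,0): code 0100 → (1.490,1.000)–(2.000,0.540)
cell (1,1): code 1100 → (1.096,2.000)–(1.490,1.000)
cell (1,2): code 1100 → (1.543,3.000)–(1.096,2.000)
cell (1,3): code 1000 → (2.000,3.410)–(1.543,3.000)
cell (2,0): code 0110 → (2.000,0.540)–(3.000,0.523)
cell (2,3): code 1001 → (3.000,3.428)–(2.000,3.410)
cell (3,0): code 0010 → (3.000,0.523)–(3.535,1.000)
cell (3,1): code 0011 → (3.535,1.000)–(3.922,2.000)
cell (3,2): code 0011 → (3.922,2.000)–(3.483,3.000)
cell (3,3): code 0001 → (3.483,3.000)–(3.000,3.428)
total: 10 segments, chained into 1 closed loop(s), length Σ = 8.997648

segments=10 loops=1 length=8.998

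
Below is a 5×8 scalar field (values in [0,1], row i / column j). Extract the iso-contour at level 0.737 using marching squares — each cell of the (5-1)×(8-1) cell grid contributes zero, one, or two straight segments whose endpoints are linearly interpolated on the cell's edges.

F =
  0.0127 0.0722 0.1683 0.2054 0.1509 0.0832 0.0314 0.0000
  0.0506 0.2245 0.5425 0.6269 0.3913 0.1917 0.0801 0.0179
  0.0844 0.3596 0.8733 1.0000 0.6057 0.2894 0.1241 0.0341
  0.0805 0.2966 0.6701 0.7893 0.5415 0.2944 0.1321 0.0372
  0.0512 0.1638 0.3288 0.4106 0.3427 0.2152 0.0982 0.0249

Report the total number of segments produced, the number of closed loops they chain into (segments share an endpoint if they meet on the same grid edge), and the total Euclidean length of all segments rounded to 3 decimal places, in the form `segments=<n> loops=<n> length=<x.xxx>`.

cell (1,1): code 0100 → (1.588,2.000)–(2.000,1.735)
cell (1,2): code 1100 → (1.295,3.000)–(1.588,2.000)
cell (1,3): code 1000 → (2.000,3.667)–(1.295,3.000)
cell (2,1): code 0010 → (2.000,1.735)–(2.671,2.000)
cell (2,2): code 0111 → (2.671,2.000)–(3.000,2.561)
cell (2,3): code 1001 → (3.000,3.211)–(2.000,3.667)
cell (3,2): code 0010 → (3.000,2.561)–(3.138,3.000)
cell (3,3): code 0001 → (3.138,3.000)–(3.000,3.211)
total: 8 segments, chained into 1 closed loop(s), length Σ = 5.685799

segments=8 loops=1 length=5.686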